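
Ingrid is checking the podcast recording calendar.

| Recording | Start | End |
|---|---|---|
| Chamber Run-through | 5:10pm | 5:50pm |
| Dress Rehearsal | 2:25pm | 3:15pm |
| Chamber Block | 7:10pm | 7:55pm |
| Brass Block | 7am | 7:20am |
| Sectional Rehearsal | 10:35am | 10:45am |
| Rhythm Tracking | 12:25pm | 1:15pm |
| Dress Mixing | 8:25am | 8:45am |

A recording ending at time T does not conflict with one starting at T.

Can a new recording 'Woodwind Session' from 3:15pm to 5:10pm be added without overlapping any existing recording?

Brass Block: ends 7:20am at or before Woodwind Session starts 3:15pm → clear.
Dress Mixing: ends 8:45am at or before Woodwind Session starts 3:15pm → clear.
Sectional Rehearsal: ends 10:45am at or before Woodwind Session starts 3:15pm → clear.
Rhythm Tracking: ends 1:15pm at or before Woodwind Session starts 3:15pm → clear.
Dress Rehearsal: ends 3:15pm at or before Woodwind Session starts 3:15pm → clear.
Chamber Run-through: starts 5:10pm at or after Woodwind Session ends 5:10pm → clear.
Chamber Block: starts 7:10pm at or after Woodwind Session ends 5:10pm → clear.

Yes — the slot is free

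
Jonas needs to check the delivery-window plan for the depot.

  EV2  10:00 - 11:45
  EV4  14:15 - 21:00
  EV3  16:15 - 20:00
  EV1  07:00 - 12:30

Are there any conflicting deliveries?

Sorted by start: EV1, EV2, EV4, EV3.
EV2 starts before EV1 ends → EV1 and EV2 overlap.
That's a conflict, so the schedule is not conflict-free.

Yes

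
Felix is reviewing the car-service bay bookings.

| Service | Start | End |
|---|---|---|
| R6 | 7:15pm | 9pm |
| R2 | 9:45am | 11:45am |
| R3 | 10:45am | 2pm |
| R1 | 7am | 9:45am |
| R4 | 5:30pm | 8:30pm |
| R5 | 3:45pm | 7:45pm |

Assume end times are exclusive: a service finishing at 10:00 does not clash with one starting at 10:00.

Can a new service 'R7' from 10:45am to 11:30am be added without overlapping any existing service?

R1: ends 9:45am at or before R7 starts 10:45am → clear.
R2: starts 9:45am before R7 ends 11:30am, and ends 11:45am after R7 starts 10:45am → overlap.
R3: starts 10:45am before R7 ends 11:30am, and ends 2pm after R7 starts 10:45am → overlap.
R5: starts 3:45pm at or after R7 ends 11:30am → clear.
R4: starts 5:30pm at or after R7 ends 11:30am → clear.
R6: starts 7:15pm at or after R7 ends 11:30am → clear.
R7 overlaps R2, R3.

No — it overlaps R2, R3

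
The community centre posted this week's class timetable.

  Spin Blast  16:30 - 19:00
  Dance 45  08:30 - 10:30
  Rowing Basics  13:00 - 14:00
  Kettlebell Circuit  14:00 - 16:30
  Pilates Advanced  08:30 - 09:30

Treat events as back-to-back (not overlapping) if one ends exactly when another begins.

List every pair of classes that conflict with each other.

Check each pair: they overlap iff neither finishes before the other starts.
Sorted by start: Pilates Advanced, Dance 45, Rowing Basics, Kettlebell Circuit, Spin Blast.
Dance 45 starts before Pilates Advanced ends → Pilates Advanced and Dance 45 overlap.
Rowing Basics starts after Pilates Advanced ends, so nothing later overlaps Pilates Advanced either.
Rowing Basics starts after Dance 45 ends, so nothing later overlaps Dance 45 either.
Kettlebell Circuit starts exactly when Rowing Basics ends (back-to-back, no overlap), so nothing later overlaps Rowing Basics either.
Spin Blast starts exactly when Kettlebell Circuit ends (back-to-back, no overlap).

Dance 45 & Pilates Advanced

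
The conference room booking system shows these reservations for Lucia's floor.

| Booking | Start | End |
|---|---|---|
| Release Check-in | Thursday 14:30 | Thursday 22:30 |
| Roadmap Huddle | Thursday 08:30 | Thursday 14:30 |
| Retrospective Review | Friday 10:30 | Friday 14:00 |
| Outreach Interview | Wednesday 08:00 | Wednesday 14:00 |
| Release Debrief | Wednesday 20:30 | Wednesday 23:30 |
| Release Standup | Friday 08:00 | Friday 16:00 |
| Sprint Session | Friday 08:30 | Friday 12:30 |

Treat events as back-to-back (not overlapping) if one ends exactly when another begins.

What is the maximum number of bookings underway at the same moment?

Sweep the timeline, counting +1 at each start and −1 at each end (ends before starts at a tie):
Wednesday 08:00 start Outreach Interview → 1
Wednesday 14:00 end Outreach Interview → 0
Wednesday 20:30 start Release Debrief → 1
Wednesday 23:30 end Release Debrief → 0
Thursday 08:30 start Roadmap Huddle → 1
Thursday 14:30 end Roadmap Huddle → 0
Thursday 14:30 start Release Check-in → 1
Thursday 22:30 end Release Check-in → 0
Friday 08:00 start Release Standup → 1
Friday 08:30 start Sprint Session → 2
Friday 10:30 start Retrospective Review → 3
Friday 12:30 end Sprint Session → 2
Friday 14:00 end Retrospective Review → 1
Friday 16:00 end Release Standup → 0
Peak is 3, at Friday 10:30 (Release Standup, Retrospective Review, Sprint Session).

3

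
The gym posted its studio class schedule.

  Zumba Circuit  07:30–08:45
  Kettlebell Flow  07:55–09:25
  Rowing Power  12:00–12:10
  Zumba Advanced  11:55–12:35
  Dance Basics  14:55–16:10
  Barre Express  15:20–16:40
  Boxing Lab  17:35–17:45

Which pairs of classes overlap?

Two intervals overlap when each starts before the other ends.
Sorted by start: Zumba Circuit, Kettlebell Flow, Zumba Advanced, Rowing Power, Dance Basics, Barre Express, Boxing Lab.
Kettlebell Flow starts before Zumba Circuit ends → Zumba Circuit and Kettlebell Flow overlap.
Zumba Advanced starts after Zumba Circuit ends, so nothing later overlaps Zumba Circuit either.
Zumba Advanced starts after Kettlebell Flow ends, so nothing later overlaps Kettlebell Flow either.
Rowing Power starts before Zumba Advanced ends → Zumba Advanced and Rowing Power overlap.
Dance Basics starts after Zumba Advanced ends, so nothing later overlaps Zumba Advanced either.
Dance Basics starts after Rowing Power ends, so nothing later overlaps Rowing Power either.
Barre Express starts before Dance Basics ends → Dance Basics and Barre Express overlap.
Boxing Lab starts after Dance Basics ends.
Boxing Lab starts after Barre Express ends.

Barre Express & Dance Basics, Kettlebell Flow & Zumba Circuit, Rowing Power & Zumba Advanced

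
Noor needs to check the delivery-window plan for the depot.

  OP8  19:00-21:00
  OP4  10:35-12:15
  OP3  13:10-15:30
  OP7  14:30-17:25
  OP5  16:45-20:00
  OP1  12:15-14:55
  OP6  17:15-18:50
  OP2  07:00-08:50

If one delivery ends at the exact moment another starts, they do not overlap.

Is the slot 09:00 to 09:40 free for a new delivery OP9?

Yes — the slot is free

OP2: ends 08:50 at or before OP9 starts 09:00 → clear.
OP4: starts 10:35 at or after OP9 ends 09:40 → clear.
OP1: starts 12:15 at or after OP9 ends 09:40 → clear.
OP3: starts 13:10 at or after OP9 ends 09:40 → clear.
OP7: starts 14:30 at or after OP9 ends 09:40 → clear.
OP5: starts 16:45 at or after OP9 ends 09:40 → clear.
OP6: starts 17:15 at or after OP9 ends 09:40 → clear.
OP8: starts 19:00 at or after OP9 ends 09:40 → clear.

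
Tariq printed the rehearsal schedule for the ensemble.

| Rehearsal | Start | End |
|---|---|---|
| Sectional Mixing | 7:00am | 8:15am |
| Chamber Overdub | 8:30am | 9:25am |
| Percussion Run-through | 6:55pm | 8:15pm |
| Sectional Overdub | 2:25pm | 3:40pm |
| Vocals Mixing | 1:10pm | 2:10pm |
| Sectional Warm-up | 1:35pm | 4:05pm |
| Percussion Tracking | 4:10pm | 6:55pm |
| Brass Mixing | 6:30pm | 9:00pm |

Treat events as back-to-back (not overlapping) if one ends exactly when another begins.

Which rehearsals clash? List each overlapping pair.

Brass Mixing & Percussion Run-through, Brass Mixing & Percussion Tracking, Sectional Overdub & Sectional Warm-up, Sectional Warm-up & Vocals Mixing

Two intervals overlap when each starts before the other ends.
Sorted by start: Sectional Mixing, Chamber Overdub, Vocals Mixing, Sectional Warm-up, Sectional Overdub, Percussion Tracking, Brass Mixing, Percussion Run-through.
Chamber Overdub starts after Sectional Mixing ends; Sectional Mixing is clear from here.
Vocals Mixing starts after Chamber Overdub ends; Chamber Overdub is clear from here.
Sectional Warm-up starts before Vocals Mixing ends → Vocals Mixing and Sectional Warm-up overlap.
Sectional Overdub starts after Vocals Mixing ends; Vocals Mixing is clear from here.
Sectional Overdub starts before Sectional Warm-up ends → Sectional Warm-up and Sectional Overdub overlap.
Percussion Tracking starts after Sectional Warm-up ends; Sectional Warm-up is clear from here.
Percussion Tracking starts after Sectional Overdub ends; Sectional Overdub is clear from here.
Brass Mixing starts before Percussion Tracking ends → Percussion Tracking and Brass Mixing overlap.
Percussion Run-through starts exactly when Percussion Tracking ends (back-to-back, no overlap).
Percussion Run-through starts before Brass Mixing ends → Brass Mixing and Percussion Run-through overlap.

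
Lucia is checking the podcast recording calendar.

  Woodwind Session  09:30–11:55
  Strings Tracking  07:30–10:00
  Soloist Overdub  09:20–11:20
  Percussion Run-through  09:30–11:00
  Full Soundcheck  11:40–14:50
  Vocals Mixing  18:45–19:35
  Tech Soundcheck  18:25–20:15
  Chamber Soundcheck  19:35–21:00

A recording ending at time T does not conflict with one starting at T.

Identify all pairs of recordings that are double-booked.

Check each pair: they overlap iff neither finishes before the other starts.
Sorted by start: Strings Tracking, Soloist Overdub, Woodwind Session, Percussion Run-through, Full Soundcheck, Tech Soundcheck, Vocals Mixing, Chamber Soundcheck.
Soloist Overdub starts before Strings Tracking ends → Strings Tracking and Soloist Overdub overlap.
Woodwind Session starts before Strings Tracking ends → Strings Tracking and Woodwind Session overlap.
Percussion Run-through starts before Strings Tracking ends → Strings Tracking and Percussion Run-through overlap.
Full Soundcheck starts after Strings Tracking ends; Strings Tracking is clear from here.
Woodwind Session starts before Soloist Overdub ends → Soloist Overdub and Woodwind Session overlap.
Percussion Run-through starts before Soloist Overdub ends → Soloist Overdub and Percussion Run-through overlap.
Full Soundcheck starts after Soloist Overdub ends; Soloist Overdub is clear from here.
Percussion Run-through starts before Woodwind Session ends → Woodwind Session and Percussion Run-through overlap.
Full Soundcheck starts before Woodwind Session ends → Woodwind Session and Full Soundcheck overlap.
Tech Soundcheck starts after Woodwind Session ends; Woodwind Session is clear from here.
Full Soundcheck starts after Percussion Run-through ends; Percussion Run-through is clear from here.
Tech Soundcheck starts after Full Soundcheck ends; Full Soundcheck is clear from here.
Vocals Mixing starts before Tech Soundcheck ends → Tech Soundcheck and Vocals Mixing overlap.
Chamber Soundcheck starts before Tech Soundcheck ends → Tech Soundcheck and Chamber Soundcheck overlap.
Chamber Soundcheck starts exactly when Vocals Mixing ends (back-to-back, no overlap).

Chamber Soundcheck & Tech Soundcheck, Full Soundcheck & Woodwind Session, Percussion Run-through & Soloist Overdub, Percussion Run-through & Strings Tracking, Percussion Run-through & Woodwind Session, Soloist Overdub & Strings Tracking, Soloist Overdub & Woodwind Session, Strings Tracking & Woodwind Session, Tech Soundcheck & Vocals Mixing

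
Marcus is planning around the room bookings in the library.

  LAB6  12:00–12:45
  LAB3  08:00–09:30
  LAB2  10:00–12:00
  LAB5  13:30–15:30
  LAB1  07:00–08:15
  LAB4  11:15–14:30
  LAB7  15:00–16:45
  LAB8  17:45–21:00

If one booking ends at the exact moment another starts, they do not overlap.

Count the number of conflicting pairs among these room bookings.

5

Sorted by start: LAB1, LAB3, LAB2, LAB4, LAB6, LAB5, LAB7, LAB8.
LAB3 starts before LAB1 ends → LAB1 and LAB3 overlap.
LAB2 starts after LAB1 ends; LAB1 is clear from here.
LAB2 starts after LAB3 ends; LAB3 is clear from here.
LAB4 starts before LAB2 ends → LAB2 and LAB4 overlap.
LAB6 starts exactly when LAB2 ends (back-to-back, no overlap); LAB2 is clear from here.
LAB6 starts before LAB4 ends → LAB4 and LAB6 overlap.
LAB5 starts before LAB4 ends → LAB4 and LAB5 overlap.
LAB7 starts after LAB4 ends; LAB4 is clear from here.
LAB5 starts after LAB6 ends; LAB6 is clear from here.
LAB7 starts before LAB5 ends → LAB5 and LAB7 overlap.
LAB8 starts after LAB5 ends.
LAB8 starts after LAB7 ends.
Overlapping pairs: LAB1 & LAB3, LAB2 & LAB4, LAB4 & LAB5, LAB4 & LAB6, LAB5 & LAB7 — 5 in total.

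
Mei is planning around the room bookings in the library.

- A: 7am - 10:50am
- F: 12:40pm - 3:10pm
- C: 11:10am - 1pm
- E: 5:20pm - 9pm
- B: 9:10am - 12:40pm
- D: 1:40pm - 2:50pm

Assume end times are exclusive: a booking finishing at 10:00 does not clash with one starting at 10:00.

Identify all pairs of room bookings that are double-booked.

A & B, B & C, C & F, D & F

Sorted by start: A, B, C, F, D, E.
B starts before A ends → A and B overlap.
C starts after A ends — done with A.
C starts before B ends → B and C overlap.
F starts exactly when B ends (back-to-back, no overlap) — done with B.
F starts before C ends → C and F overlap.
D starts after C ends — done with C.
D starts before F ends → F and D overlap.
E starts after F ends.
E starts after D ends.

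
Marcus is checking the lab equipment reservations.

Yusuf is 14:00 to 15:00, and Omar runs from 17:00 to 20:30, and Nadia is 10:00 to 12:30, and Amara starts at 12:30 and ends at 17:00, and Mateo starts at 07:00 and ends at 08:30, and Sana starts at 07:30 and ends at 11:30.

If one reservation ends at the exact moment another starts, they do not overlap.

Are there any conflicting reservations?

Sorted by start: Mateo, Sana, Nadia, Amara, Yusuf, Omar.
Sana starts before Mateo ends → Mateo and Sana overlap.
That's a conflict, so the schedule is not conflict-free.

Yes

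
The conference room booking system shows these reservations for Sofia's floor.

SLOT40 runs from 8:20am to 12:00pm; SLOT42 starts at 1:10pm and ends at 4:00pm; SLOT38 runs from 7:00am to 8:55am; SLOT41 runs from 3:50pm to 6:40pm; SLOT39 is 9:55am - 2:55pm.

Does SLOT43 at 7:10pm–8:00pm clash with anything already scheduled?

No — it doesn't clash with anything

SLOT38: ends 8:55am at or before SLOT43 starts 7:10pm → clear.
SLOT40: ends 12:00pm at or before SLOT43 starts 7:10pm → clear.
SLOT39: ends 2:55pm at or before SLOT43 starts 7:10pm → clear.
SLOT42: ends 4:00pm at or before SLOT43 starts 7:10pm → clear.
SLOT41: ends 6:40pm at or before SLOT43 starts 7:10pm → clear.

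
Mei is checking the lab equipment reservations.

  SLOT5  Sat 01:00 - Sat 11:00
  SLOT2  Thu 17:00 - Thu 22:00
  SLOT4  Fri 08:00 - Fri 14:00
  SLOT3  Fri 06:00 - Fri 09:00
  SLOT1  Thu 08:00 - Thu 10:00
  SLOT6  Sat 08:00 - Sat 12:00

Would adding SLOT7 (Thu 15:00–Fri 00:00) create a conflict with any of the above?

SLOT1: ends Thu 10:00 at or before SLOT7 starts Thu 15:00 → clear.
SLOT2: starts Thu 17:00 before SLOT7 ends Fri 00:00, and ends Thu 22:00 after SLOT7 starts Thu 15:00 → overlap.
SLOT3: starts Fri 06:00 at or after SLOT7 ends Fri 00:00 → clear.
SLOT4: starts Fri 08:00 at or after SLOT7 ends Fri 00:00 → clear.
SLOT5: starts Sat 01:00 at or after SLOT7 ends Fri 00:00 → clear.
SLOT6: starts Sat 08:00 at or after SLOT7 ends Fri 00:00 → clear.
SLOT7 overlaps SLOT2.

Yes — it overlaps SLOT2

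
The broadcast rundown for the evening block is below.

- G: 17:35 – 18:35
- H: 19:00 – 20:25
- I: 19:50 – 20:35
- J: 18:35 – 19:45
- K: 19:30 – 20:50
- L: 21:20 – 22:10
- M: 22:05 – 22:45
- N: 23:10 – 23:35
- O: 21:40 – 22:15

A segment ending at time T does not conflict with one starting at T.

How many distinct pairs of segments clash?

8

Sorted by start: G, J, H, K, I, L, O, M, N.
J starts exactly when G ends (back-to-back, no overlap); G is clear from here.
H starts before J ends → J and H overlap.
K starts before J ends → J and K overlap.
I starts after J ends; J is clear from here.
K starts before H ends → H and K overlap.
I starts before H ends → H and I overlap.
L starts after H ends; H is clear from here.
I starts before K ends → K and I overlap.
L starts after K ends; K is clear from here.
L starts after I ends; I is clear from here.
O starts before L ends → L and O overlap.
M starts before L ends → L and M overlap.
N starts after L ends.
M starts before O ends → O and M overlap.
N starts after O ends.
N starts after M ends.
Overlapping pairs: H & I, H & J, H & K, I & K, J & K, L & M, L & O, M & O — 8 in total.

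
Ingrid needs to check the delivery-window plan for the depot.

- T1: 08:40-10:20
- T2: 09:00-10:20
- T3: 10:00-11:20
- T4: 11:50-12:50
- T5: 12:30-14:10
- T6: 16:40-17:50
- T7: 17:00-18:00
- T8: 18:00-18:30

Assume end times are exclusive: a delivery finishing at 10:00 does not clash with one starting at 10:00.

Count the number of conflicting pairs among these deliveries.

Check each pair: they overlap iff neither finishes before the other starts.
Sorted by start: T1, T2, T3, T4, T5, T6, T7, T8.
T2 starts before T1 ends → T1 and T2 overlap.
T3 starts before T1 ends → T1 and T3 overlap.
T4 starts after T1 ends; T1 is clear from here.
T3 starts before T2 ends → T2 and T3 overlap.
T4 starts after T2 ends; T2 is clear from here.
T4 starts after T3 ends; T3 is clear from here.
T5 starts before T4 ends → T4 and T5 overlap.
T6 starts after T4 ends; T4 is clear from here.
T6 starts after T5 ends; T5 is clear from here.
T7 starts before T6 ends → T6 and T7 overlap.
T8 starts after T6 ends.
T8 starts exactly when T7 ends (back-to-back, no overlap).
Overlapping pairs: T1 & T2, T1 & T3, T2 & T3, T4 & T5, T6 & T7 — 5 in total.

5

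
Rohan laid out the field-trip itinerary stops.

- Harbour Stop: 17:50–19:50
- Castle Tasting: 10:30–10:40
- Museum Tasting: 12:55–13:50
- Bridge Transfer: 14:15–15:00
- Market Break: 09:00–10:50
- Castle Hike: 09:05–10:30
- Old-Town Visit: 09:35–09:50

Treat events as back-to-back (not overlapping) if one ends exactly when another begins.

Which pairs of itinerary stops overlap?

Sorted by start: Market Break, Castle Hike, Old-Town Visit, Castle Tasting, Museum Tasting, Bridge Transfer, Harbour Stop.
Castle Hike starts before Market Break ends → Market Break and Castle Hike overlap.
Old-Town Visit starts before Market Break ends → Market Break and Old-Town Visit overlap.
Castle Tasting starts before Market Break ends → Market Break and Castle Tasting overlap.
Museum Tasting starts after Market Break ends; Market Break is clear from here.
Old-Town Visit starts before Castle Hike ends → Castle Hike and Old-Town Visit overlap.
Castle Tasting starts exactly when Castle Hike ends (back-to-back, no overlap); Castle Hike is clear from here.
Castle Tasting starts after Old-Town Visit ends; Old-Town Visit is clear from here.
Museum Tasting starts after Castle Tasting ends; Castle Tasting is clear from here.
Bridge Transfer starts after Museum Tasting ends; Museum Tasting is clear from here.
Harbour Stop starts after Bridge Transfer ends.

Castle Hike & Market Break, Castle Hike & Old-Town Visit, Castle Tasting & Market Break, Market Break & Old-Town Visit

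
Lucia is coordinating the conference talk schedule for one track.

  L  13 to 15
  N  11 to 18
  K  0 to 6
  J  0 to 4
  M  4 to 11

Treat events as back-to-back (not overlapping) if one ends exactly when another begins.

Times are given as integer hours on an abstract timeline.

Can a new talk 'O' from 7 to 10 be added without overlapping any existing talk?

No — it overlaps M

J: ends 4 at or before O starts 7 → clear.
K: ends 6 at or before O starts 7 → clear.
M: starts 4 before O ends 10, and ends 11 after O starts 7 → overlap.
N: starts 11 at or after O ends 10 → clear.
L: starts 13 at or after O ends 10 → clear.
O overlaps M.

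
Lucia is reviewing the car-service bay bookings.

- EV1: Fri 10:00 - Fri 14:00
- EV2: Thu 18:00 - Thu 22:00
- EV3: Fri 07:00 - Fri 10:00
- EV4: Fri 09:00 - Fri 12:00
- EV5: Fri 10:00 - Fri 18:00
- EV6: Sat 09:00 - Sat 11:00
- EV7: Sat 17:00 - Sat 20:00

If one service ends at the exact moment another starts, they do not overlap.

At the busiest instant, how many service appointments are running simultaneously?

Walk through starts and ends in time order (an end at T is processed before a start at T):
Thu 18:00 start EV2 → 1
Thu 22:00 end EV2 → 0
Fri 07:00 start EV3 → 1
Fri 09:00 start EV4 → 2
Fri 10:00 end EV3 → 1
Fri 10:00 start EV1 → 2
Fri 10:00 start EV5 → 3
Fri 12:00 end EV4 → 2
Fri 14:00 end EV1 → 1
Fri 18:00 end EV5 → 0
Sat 09:00 start EV6 → 1
Sat 11:00 end EV6 → 0
Sat 17:00 start EV7 → 1
Sat 20:00 end EV7 → 0
Peak is 3, at Fri 10:00 (EV1, EV4, EV5).

3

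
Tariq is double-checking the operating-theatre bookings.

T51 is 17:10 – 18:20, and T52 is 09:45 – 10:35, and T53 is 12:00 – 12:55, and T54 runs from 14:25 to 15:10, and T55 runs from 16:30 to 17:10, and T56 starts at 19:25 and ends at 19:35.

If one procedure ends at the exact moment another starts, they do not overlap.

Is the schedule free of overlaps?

Yes

Two intervals overlap when each starts before the other ends.
Sorted by start: T52, T53, T54, T55, T51, T56.
T53 starts after T52 ends, so T52 has no further overlaps.
T54 starts after T53 ends, so T53 has no further overlaps.
T55 starts after T54 ends, so T54 has no further overlaps.
T51 starts exactly when T55 ends (back-to-back, no overlap), so T55 has no further overlaps.
T56 starts after T51 ends.
Every pair is clear; the schedule has no overlaps.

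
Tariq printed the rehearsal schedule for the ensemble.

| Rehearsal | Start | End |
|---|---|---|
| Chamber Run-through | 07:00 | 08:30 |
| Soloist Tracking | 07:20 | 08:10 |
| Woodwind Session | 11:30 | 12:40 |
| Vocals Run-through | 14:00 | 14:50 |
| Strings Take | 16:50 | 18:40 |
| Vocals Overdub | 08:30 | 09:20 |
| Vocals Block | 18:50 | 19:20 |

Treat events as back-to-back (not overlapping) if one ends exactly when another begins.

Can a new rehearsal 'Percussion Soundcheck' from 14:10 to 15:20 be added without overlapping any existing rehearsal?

Chamber Run-through: ends 08:30 at or before Percussion Soundcheck starts 14:10 → clear.
Soloist Tracking: ends 08:10 at or before Percussion Soundcheck starts 14:10 → clear.
Vocals Overdub: ends 09:20 at or before Percussion Soundcheck starts 14:10 → clear.
Woodwind Session: ends 12:40 at or before Percussion Soundcheck starts 14:10 → clear.
Vocals Run-through: starts 14:00 before Percussion Soundcheck ends 15:20, and ends 14:50 after Percussion Soundcheck starts 14:10 → overlap.
Strings Take: starts 16:50 at or after Percussion Soundcheck ends 15:20 → clear.
Vocals Block: starts 18:50 at or after Percussion Soundcheck ends 15:20 → clear.
Percussion Soundcheck overlaps Vocals Run-through.

No — it overlaps Vocals Run-through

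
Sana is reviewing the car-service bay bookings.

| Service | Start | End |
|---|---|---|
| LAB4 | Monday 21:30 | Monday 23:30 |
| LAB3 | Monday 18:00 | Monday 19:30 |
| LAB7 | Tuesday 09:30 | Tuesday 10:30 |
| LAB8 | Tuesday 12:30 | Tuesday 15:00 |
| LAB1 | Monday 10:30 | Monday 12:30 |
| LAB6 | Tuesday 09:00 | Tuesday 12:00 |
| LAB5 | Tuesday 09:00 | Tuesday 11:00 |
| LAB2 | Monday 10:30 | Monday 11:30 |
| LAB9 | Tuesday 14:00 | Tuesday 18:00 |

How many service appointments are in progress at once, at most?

Sweep the timeline, counting +1 at each start and −1 at each end (ends before starts at a tie):
Monday 10:30 start LAB1 → 1
Monday 10:30 start LAB2 → 2
Monday 11:30 end LAB2 → 1
Monday 12:30 end LAB1 → 0
Monday 18:00 start LAB3 → 1
Monday 19:30 end LAB3 → 0
Monday 21:30 start LAB4 → 1
Monday 23:30 end LAB4 → 0
Tuesday 09:00 start LAB5 → 1
Tuesday 09:00 start LAB6 → 2
Tuesday 09:30 start LAB7 → 3
Tuesday 10:30 end LAB7 → 2
Tuesday 11:00 end LAB5 → 1
Tuesday 12:00 end LAB6 → 0
Tuesday 12:30 start LAB8 → 1
Tuesday 14:00 start LAB9 → 2
Tuesday 15:00 end LAB8 → 1
Tuesday 18:00 end LAB9 → 0
Peak is 3, at Tuesday 09:30 (LAB5, LAB6, LAB7).

3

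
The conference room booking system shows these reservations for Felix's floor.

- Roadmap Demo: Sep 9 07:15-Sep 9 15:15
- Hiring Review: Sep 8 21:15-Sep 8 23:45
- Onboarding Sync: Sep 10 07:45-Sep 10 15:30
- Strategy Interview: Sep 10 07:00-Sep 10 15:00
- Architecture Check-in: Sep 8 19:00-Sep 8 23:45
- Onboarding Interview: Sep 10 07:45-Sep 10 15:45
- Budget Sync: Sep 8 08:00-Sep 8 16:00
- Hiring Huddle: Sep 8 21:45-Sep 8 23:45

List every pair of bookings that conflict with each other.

Sorted by start: Budget Sync, Architecture Check-in, Hiring Review, Hiring Huddle, Roadmap Demo, Strategy Interview, Onboarding Sync, Onboarding Interview.
Architecture Check-in starts after Budget Sync ends; Budget Sync is clear from here.
Hiring Review starts before Architecture Check-in ends → Architecture Check-in and Hiring Review overlap.
Hiring Huddle starts before Architecture Check-in ends → Architecture Check-in and Hiring Huddle overlap.
Roadmap Demo starts after Architecture Check-in ends; Architecture Check-in is clear from here.
Hiring Huddle starts before Hiring Review ends → Hiring Review and Hiring Huddle overlap.
Roadmap Demo starts after Hiring Review ends; Hiring Review is clear from here.
Roadmap Demo starts after Hiring Huddle ends; Hiring Huddle is clear from here.
Strategy Interview starts after Roadmap Demo ends; Roadmap Demo is clear from here.
Onboarding Sync starts before Strategy Interview ends → Strategy Interview and Onboarding Sync overlap.
Onboarding Interview starts before Strategy Interview ends → Strategy Interview and Onboarding Interview overlap.
Onboarding Interview starts before Onboarding Sync ends → Onboarding Sync and Onboarding Interview overlap.

Architecture Check-in & Hiring Huddle, Architecture Check-in & Hiring Review, Hiring Huddle & Hiring Review, Onboarding Interview & Onboarding Sync, Onboarding Interview & Strategy Interview, Onboarding Sync & Strategy Interview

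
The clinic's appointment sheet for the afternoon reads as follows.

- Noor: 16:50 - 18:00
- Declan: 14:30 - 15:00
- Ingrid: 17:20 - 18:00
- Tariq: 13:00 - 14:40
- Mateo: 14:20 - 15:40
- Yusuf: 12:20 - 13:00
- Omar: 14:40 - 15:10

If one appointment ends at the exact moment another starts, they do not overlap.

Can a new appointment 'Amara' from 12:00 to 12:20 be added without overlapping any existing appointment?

Yes — the slot is free

Yusuf: starts 12:20 at or after Amara ends 12:20 → clear.
Tariq: starts 13:00 at or after Amara ends 12:20 → clear.
Mateo: starts 14:20 at or after Amara ends 12:20 → clear.
Declan: starts 14:30 at or after Amara ends 12:20 → clear.
Omar: starts 14:40 at or after Amara ends 12:20 → clear.
Noor: starts 16:50 at or after Amara ends 12:20 → clear.
Ingrid: starts 17:20 at or after Amara ends 12:20 → clear.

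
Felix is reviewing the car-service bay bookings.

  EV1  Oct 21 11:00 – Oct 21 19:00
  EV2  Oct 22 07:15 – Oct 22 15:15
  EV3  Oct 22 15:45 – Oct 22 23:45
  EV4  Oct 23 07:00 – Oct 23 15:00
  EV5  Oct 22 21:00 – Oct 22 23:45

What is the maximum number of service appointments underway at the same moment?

Walk through starts and ends in time order (an end at T is processed before a start at T):
Oct 21 11:00 start EV1 → 1
Oct 21 19:00 end EV1 → 0
Oct 22 07:15 start EV2 → 1
Oct 22 15:15 end EV2 → 0
Oct 22 15:45 start EV3 → 1
Oct 22 21:00 start EV5 → 2
Oct 22 23:45 end EV3 → 1
Oct 22 23:45 end EV5 → 0
Oct 23 07:00 start EV4 → 1
Oct 23 15:00 end EV4 → 0
Peak is 2, at Oct 22 21:00 (EV3, EV5).

2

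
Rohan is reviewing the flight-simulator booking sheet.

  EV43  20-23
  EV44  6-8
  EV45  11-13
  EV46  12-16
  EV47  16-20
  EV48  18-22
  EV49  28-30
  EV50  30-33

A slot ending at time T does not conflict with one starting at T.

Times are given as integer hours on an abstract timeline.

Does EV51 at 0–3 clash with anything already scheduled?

No — it doesn't clash with anything

EV44: starts 6 at or after EV51 ends 3 → clear.
EV45: starts 11 at or after EV51 ends 3 → clear.
EV46: starts 12 at or after EV51 ends 3 → clear.
EV47: starts 16 at or after EV51 ends 3 → clear.
EV48: starts 18 at or after EV51 ends 3 → clear.
EV43: starts 20 at or after EV51 ends 3 → clear.
EV49: starts 28 at or after EV51 ends 3 → clear.
EV50: starts 30 at or after EV51 ends 3 → clear.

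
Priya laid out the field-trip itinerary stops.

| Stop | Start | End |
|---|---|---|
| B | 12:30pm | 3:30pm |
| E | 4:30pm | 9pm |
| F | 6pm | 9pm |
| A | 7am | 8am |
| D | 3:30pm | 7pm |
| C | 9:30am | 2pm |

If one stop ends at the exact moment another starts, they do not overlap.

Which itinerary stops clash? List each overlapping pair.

B & C, D & E, D & F, E & F

Sorted by start: A, C, B, D, E, F.
C starts after A ends, so nothing later overlaps A either.
B starts before C ends → C and B overlap.
D starts after C ends, so nothing later overlaps C either.
D starts exactly when B ends (back-to-back, no overlap), so nothing later overlaps B either.
E starts before D ends → D and E overlap.
F starts before D ends → D and F overlap.
F starts before E ends → E and F overlap.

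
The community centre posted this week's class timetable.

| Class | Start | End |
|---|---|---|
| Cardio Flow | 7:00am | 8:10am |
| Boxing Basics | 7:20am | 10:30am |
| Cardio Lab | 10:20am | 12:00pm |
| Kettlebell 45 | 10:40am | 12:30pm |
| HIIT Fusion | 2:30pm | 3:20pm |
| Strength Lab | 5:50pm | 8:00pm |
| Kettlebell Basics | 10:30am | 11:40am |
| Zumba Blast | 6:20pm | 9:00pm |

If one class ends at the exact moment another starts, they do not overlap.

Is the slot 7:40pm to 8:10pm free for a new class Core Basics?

Cardio Flow: ends 8:10am at or before Core Basics starts 7:40pm → clear.
Boxing Basics: ends 10:30am at or before Core Basics starts 7:40pm → clear.
Cardio Lab: ends 12:00pm at or before Core Basics starts 7:40pm → clear.
Kettlebell Basics: ends 11:40am at or before Core Basics starts 7:40pm → clear.
Kettlebell 45: ends 12:30pm at or before Core Basics starts 7:40pm → clear.
HIIT Fusion: ends 3:20pm at or before Core Basics starts 7:40pm → clear.
Strength Lab: starts 5:50pm before Core Basics ends 8:10pm, and ends 8:00pm after Core Basics starts 7:40pm → overlap.
Zumba Blast: starts 6:20pm before Core Basics ends 8:10pm, and ends 9:00pm after Core Basics starts 7:40pm → overlap.
Core Basics overlaps Strength Lab, Zumba Blast.

No — it overlaps Strength Lab, Zumba Blast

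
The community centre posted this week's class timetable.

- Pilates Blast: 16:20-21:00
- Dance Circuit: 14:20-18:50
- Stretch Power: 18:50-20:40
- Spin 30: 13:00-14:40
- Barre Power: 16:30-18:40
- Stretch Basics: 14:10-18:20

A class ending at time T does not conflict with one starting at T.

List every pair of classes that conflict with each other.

Barre Power & Dance Circuit, Barre Power & Pilates Blast, Barre Power & Stretch Basics, Dance Circuit & Pilates Blast, Dance Circuit & Spin 30, Dance Circuit & Stretch Basics, Pilates Blast & Stretch Basics, Pilates Blast & Stretch Power, Spin 30 & Stretch Basics

Sorted by start: Spin 30, Stretch Basics, Dance Circuit, Pilates Blast, Barre Power, Stretch Power.
Stretch Basics starts before Spin 30 ends → Spin 30 and Stretch Basics overlap.
Dance Circuit starts before Spin 30 ends → Spin 30 and Dance Circuit overlap.
Pilates Blast starts after Spin 30 ends — done with Spin 30.
Dance Circuit starts before Stretch Basics ends → Stretch Basics and Dance Circuit overlap.
Pilates Blast starts before Stretch Basics ends → Stretch Basics and Pilates Blast overlap.
Barre Power starts before Stretch Basics ends → Stretch Basics and Barre Power overlap.
Stretch Power starts after Stretch Basics ends.
Pilates Blast starts before Dance Circuit ends → Dance Circuit and Pilates Blast overlap.
Barre Power starts before Dance Circuit ends → Dance Circuit and Barre Power overlap.
Stretch Power starts exactly when Dance Circuit ends (back-to-back, no overlap).
Barre Power starts before Pilates Blast ends → Pilates Blast and Barre Power overlap.
Stretch Power starts before Pilates Blast ends → Pilates Blast and Stretch Power overlap.
Stretch Power starts after Barre Power ends.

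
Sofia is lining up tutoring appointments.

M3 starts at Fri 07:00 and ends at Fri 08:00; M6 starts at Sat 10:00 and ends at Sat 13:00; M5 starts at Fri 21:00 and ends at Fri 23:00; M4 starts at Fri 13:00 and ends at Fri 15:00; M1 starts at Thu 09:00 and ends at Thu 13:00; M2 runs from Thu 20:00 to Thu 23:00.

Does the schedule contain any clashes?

No

Check each pair: they overlap iff neither finishes before the other starts.
Sorted by start: M1, M2, M3, M4, M5, M6.
M2 starts after M1 ends, so M1 has no further overlaps.
M3 starts after M2 ends, so M2 has no further overlaps.
M4 starts after M3 ends, so M3 has no further overlaps.
M5 starts after M4 ends, so M4 has no further overlaps.
M6 starts after M5 ends.
Every pair is clear; the schedule has no overlaps.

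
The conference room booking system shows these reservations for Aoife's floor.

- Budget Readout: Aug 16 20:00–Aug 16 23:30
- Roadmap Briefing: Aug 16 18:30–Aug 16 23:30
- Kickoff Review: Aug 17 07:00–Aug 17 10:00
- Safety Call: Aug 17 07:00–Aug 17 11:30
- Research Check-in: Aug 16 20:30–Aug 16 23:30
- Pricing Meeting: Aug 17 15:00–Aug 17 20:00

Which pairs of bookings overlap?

Budget Readout & Research Check-in, Budget Readout & Roadmap Briefing, Kickoff Review & Safety Call, Research Check-in & Roadmap Briefing

Sorted by start: Roadmap Briefing, Budget Readout, Research Check-in, Kickoff Review, Safety Call, Pricing Meeting.
Budget Readout starts before Roadmap Briefing ends → Roadmap Briefing and Budget Readout overlap.
Research Check-in starts before Roadmap Briefing ends → Roadmap Briefing and Research Check-in overlap.
Kickoff Review starts after Roadmap Briefing ends, so nothing later overlaps Roadmap Briefing either.
Research Check-in starts before Budget Readout ends → Budget Readout and Research Check-in overlap.
Kickoff Review starts after Budget Readout ends, so nothing later overlaps Budget Readout either.
Kickoff Review starts after Research Check-in ends, so nothing later overlaps Research Check-in either.
Safety Call starts before Kickoff Review ends → Kickoff Review and Safety Call overlap.
Pricing Meeting starts after Kickoff Review ends.
Pricing Meeting starts after Safety Call ends.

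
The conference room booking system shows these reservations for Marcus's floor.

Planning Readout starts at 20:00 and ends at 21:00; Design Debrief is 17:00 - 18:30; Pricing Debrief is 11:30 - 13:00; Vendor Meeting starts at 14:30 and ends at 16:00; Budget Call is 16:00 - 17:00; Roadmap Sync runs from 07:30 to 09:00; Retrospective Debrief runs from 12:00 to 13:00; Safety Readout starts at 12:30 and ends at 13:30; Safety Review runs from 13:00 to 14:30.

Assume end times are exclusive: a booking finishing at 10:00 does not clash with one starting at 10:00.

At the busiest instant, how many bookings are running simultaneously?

3

Sort all start/end points and keep a running count:
07:30 start Roadmap Sync → 1
09:00 end Roadmap Sync → 0
11:30 start Pricing Debrief → 1
12:00 start Retrospective Debrief → 2
12:30 start Safety Readout → 3
13:00 end Pricing Debrief → 2
13:00 end Retrospective Debrief → 1
13:00 start Safety Review → 2
13:30 end Safety Readout → 1
14:30 end Safety Review → 0
14:30 start Vendor Meeting → 1
16:00 end Vendor Meeting → 0
16:00 start Budget Call → 1
17:00 end Budget Call → 0
17:00 start Design Debrief → 1
18:30 end Design Debrief → 0
20:00 start Planning Readout → 1
21:00 end Planning Readout → 0
Peak is 3, at 12:30 (Pricing Debrief, Retrospective Debrief, Safety Readout).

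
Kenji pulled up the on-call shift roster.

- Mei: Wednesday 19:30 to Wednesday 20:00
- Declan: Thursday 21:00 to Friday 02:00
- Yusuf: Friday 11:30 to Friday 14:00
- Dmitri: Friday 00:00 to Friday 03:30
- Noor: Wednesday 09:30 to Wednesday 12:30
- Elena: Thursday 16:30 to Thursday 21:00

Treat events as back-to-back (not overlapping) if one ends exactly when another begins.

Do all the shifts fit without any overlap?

No

Sorted by start: Noor, Mei, Elena, Declan, Dmitri, Yusuf.
Mei starts after Noor ends; Noor is clear from here.
Elena starts after Mei ends; Mei is clear from here.
Declan starts exactly when Elena ends (back-to-back, no overlap); Elena is clear from here.
Dmitri starts before Declan ends → Declan and Dmitri overlap.
That's a conflict, so the schedule is not conflict-free.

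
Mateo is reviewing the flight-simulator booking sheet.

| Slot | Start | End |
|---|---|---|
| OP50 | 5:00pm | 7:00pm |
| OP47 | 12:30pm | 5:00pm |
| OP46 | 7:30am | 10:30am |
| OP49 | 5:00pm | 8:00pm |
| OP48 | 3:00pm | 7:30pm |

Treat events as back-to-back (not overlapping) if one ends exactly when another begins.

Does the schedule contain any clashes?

Yes

Sorted by start: OP46, OP47, OP48, OP49, OP50.
OP47 starts after OP46 ends; OP46 is clear from here.
OP48 starts before OP47 ends → OP47 and OP48 overlap.
That's a conflict, so the schedule is not conflict-free.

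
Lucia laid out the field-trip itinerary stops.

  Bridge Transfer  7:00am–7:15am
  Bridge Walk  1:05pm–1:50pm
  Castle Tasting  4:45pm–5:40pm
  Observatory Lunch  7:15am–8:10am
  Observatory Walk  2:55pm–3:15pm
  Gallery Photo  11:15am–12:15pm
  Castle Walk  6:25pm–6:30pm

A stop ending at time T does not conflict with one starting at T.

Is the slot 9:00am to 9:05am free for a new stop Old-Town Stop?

Bridge Transfer: ends 7:15am at or before Old-Town Stop starts 9:00am → clear.
Observatory Lunch: ends 8:10am at or before Old-Town Stop starts 9:00am → clear.
Gallery Photo: starts 11:15am at or after Old-Town Stop ends 9:05am → clear.
Bridge Walk: starts 1:05pm at or after Old-Town Stop ends 9:05am → clear.
Observatory Walk: starts 2:55pm at or after Old-Town Stop ends 9:05am → clear.
Castle Tasting: starts 4:45pm at or after Old-Town Stop ends 9:05am → clear.
Castle Walk: starts 6:25pm at or after Old-Town Stop ends 9:05am → clear.

Yes — the slot is free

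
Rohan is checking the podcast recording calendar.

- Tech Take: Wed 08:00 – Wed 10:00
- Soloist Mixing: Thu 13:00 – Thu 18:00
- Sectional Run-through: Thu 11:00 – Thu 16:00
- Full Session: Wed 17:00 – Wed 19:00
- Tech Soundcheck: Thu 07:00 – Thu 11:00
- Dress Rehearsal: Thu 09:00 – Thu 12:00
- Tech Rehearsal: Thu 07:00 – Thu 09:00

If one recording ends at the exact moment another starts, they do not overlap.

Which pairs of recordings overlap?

Dress Rehearsal & Sectional Run-through, Dress Rehearsal & Tech Soundcheck, Sectional Run-through & Soloist Mixing, Tech Rehearsal & Tech Soundcheck

Sorted by start: Tech Take, Full Session, Tech Rehearsal, Tech Soundcheck, Dress Rehearsal, Sectional Run-through, Soloist Mixing.
Full Session starts after Tech Take ends, so nothing later overlaps Tech Take either.
Tech Rehearsal starts after Full Session ends, so nothing later overlaps Full Session either.
Tech Soundcheck starts before Tech Rehearsal ends → Tech Rehearsal and Tech Soundcheck overlap.
Dress Rehearsal starts exactly when Tech Rehearsal ends (back-to-back, no overlap), so nothing later overlaps Tech Rehearsal either.
Dress Rehearsal starts before Tech Soundcheck ends → Tech Soundcheck and Dress Rehearsal overlap.
Sectional Run-through starts exactly when Tech Soundcheck ends (back-to-back, no overlap), so nothing later overlaps Tech Soundcheck either.
Sectional Run-through starts before Dress Rehearsal ends → Dress Rehearsal and Sectional Run-through overlap.
Soloist Mixing starts after Dress Rehearsal ends.
Soloist Mixing starts before Sectional Run-through ends → Sectional Run-through and Soloist Mixing overlap.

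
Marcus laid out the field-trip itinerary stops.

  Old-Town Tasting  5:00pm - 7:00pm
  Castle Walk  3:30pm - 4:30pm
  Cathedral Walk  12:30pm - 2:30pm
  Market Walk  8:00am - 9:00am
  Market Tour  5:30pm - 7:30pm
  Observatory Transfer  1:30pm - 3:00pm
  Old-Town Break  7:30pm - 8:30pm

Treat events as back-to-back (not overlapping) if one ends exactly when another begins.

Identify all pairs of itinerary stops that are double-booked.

Cathedral Walk & Observatory Transfer, Market Tour & Old-Town Tasting

Sorted by start: Market Walk, Cathedral Walk, Observatory Transfer, Castle Walk, Old-Town Tasting, Market Tour, Old-Town Break.
Cathedral Walk starts after Market Walk ends; Market Walk is clear from here.
Observatory Transfer starts before Cathedral Walk ends → Cathedral Walk and Observatory Transfer overlap.
Castle Walk starts after Cathedral Walk ends; Cathedral Walk is clear from here.
Castle Walk starts after Observatory Transfer ends; Observatory Transfer is clear from here.
Old-Town Tasting starts after Castle Walk ends; Castle Walk is clear from here.
Market Tour starts before Old-Town Tasting ends → Old-Town Tasting and Market Tour overlap.
Old-Town Break starts after Old-Town Tasting ends.
Old-Town Break starts exactly when Market Tour ends (back-to-back, no overlap).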